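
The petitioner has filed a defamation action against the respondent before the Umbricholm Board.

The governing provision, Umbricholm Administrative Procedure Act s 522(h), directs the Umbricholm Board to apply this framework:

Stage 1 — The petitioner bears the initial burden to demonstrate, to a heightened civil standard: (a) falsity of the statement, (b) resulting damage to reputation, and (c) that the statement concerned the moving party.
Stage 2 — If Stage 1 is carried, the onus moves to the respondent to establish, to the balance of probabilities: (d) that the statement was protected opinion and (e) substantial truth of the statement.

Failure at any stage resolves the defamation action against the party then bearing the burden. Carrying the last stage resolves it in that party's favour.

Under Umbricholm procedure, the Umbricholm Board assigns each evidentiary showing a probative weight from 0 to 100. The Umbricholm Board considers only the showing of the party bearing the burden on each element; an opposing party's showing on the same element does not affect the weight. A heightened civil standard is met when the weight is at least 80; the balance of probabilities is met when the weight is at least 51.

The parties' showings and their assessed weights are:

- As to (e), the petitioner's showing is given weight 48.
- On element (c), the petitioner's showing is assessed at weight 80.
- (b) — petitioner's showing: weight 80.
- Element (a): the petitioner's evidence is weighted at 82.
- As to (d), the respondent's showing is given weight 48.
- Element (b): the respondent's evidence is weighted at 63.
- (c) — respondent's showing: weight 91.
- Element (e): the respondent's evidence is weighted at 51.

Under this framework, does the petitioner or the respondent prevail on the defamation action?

petitioner

Stage 1 (petitioner, a heightened civil standard, weight is at least 80): (a) 82 ≥ 80 — meets; (b) 80 (respondent's 63 disregarded) ≥ 80 — meets; (c) 80 (respondent's 91 disregarded) ≥ 80 — meets.
  All elements met. The burden passes to the respondent.
Stage 2 (respondent, the balance of probabilities, weight is at least 51): (d) 48 < 51 — fails; (e) 51 (petitioner's 48 disregarded) ≥ 51 — meets.
  Not every element is met, so the respondent fails to carry Stage 2.
The analysis ends at Stage 2; the petitioner prevails.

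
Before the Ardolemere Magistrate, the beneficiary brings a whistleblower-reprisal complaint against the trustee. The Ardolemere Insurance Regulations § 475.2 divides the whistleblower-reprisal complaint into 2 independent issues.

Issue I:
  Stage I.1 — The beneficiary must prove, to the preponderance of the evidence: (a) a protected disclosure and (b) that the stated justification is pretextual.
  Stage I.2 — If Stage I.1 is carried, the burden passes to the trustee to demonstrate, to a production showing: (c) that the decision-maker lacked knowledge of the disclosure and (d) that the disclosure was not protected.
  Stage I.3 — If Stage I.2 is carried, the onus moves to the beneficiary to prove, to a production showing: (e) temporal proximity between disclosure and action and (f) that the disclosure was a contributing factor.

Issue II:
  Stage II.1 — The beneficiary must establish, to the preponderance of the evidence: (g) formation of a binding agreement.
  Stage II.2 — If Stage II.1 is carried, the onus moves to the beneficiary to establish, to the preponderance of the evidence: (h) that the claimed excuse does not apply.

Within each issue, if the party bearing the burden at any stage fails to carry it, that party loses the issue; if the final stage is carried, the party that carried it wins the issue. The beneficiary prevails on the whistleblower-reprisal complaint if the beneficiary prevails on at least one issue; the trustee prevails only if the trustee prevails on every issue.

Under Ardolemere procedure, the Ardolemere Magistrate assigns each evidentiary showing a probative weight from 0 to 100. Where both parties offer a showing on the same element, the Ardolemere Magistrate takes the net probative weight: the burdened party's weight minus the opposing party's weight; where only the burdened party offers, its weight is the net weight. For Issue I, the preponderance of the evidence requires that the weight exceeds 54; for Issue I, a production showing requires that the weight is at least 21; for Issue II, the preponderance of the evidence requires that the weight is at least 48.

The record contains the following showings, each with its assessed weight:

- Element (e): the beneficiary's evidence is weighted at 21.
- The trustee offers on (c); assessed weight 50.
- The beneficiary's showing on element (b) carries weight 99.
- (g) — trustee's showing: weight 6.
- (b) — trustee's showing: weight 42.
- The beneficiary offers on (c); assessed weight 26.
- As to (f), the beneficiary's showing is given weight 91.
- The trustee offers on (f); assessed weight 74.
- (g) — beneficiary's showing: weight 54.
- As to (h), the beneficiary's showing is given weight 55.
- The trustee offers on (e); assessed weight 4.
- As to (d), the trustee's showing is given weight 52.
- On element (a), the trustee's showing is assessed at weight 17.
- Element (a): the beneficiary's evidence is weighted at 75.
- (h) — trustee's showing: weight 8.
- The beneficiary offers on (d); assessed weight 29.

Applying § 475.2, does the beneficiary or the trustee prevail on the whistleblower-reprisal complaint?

trustee

— Issue I —
Stage I.1 — burden on beneficiary; standard: the preponderance of the evidence (weight exceeds 54).
    (a): 75 − 17 = 58 > 54 [met]
    (b): 99 − 42 = 57 > 54 [met]
  Stage I.1 is satisfied; the onus moves to the trustee.
Stage I.2 — burden on trustee; standard: a production showing (weight is at least 21).
    (c): 50 − 26 = 24 ≥ 21 [met]
    (d): 52 − 29 = 23 ≥ 21 [met]
  The trustee carries Stage I.2; the beneficiary now bears the burden.
Stage I.3 — burden on beneficiary; standard: a production showing (weight is at least 21).
    (e): 21 − 4 = 17 < 21 [not met]
    (f): 91 − 74 = 17 < 21 [not met]
  Stage I.3 not carried; the beneficiary fails its burden.
The trustee prevails on this issue.
— Issue II —
Stage II.1 (beneficiary, the preponderance of the evidence, weight is at least 48): (g) net 54−6=48 ≥ 48 — meets.
  Stage II.1 is satisfied; the beneficiary continues to bear the burden.
Stage II.2 (beneficiary, the preponderance of the evidence, weight is at least 48): (h) net 55−8=47 < 48 — fails.
  Not every element is met, so the beneficiary fails to carry Stage II.2.
The analysis ends at Stage II.2; the trustee prevails on this issue.
Per-issue: Issue I → trustee; Issue II → trustee. The beneficiary must prevail on at least one issue; overall, the trustee prevails.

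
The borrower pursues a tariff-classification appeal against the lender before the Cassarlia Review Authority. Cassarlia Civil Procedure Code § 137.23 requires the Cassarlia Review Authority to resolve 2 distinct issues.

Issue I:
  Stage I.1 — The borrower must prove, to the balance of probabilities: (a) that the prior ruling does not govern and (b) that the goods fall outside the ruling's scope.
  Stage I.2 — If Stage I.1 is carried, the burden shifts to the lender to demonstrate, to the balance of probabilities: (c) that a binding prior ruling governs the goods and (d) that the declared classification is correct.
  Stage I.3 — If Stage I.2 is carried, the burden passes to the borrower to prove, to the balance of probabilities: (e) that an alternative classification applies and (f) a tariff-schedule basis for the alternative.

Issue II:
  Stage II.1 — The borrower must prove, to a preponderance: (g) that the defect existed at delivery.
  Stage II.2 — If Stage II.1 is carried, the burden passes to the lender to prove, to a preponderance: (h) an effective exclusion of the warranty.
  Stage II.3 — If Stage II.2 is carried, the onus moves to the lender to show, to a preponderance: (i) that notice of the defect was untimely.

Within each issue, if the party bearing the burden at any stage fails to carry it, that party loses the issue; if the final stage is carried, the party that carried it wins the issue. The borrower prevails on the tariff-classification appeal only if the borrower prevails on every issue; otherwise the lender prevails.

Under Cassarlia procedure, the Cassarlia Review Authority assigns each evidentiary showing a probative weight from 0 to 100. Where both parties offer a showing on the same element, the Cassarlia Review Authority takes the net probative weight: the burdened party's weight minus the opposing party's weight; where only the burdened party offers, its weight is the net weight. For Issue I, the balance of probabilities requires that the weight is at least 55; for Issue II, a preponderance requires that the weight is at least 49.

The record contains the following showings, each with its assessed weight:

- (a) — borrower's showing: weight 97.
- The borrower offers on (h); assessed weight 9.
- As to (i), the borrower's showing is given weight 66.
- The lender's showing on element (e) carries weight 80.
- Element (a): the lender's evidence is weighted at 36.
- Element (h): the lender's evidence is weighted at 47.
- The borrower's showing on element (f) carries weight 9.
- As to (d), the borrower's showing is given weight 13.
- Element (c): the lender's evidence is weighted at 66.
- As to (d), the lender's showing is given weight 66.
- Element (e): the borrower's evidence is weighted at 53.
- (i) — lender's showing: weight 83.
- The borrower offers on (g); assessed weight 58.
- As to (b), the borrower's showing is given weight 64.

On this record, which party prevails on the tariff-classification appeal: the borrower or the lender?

borrower

— Issue I —
At Stage I.1 the borrower must meet the balance of probabilities (weight is at least 55): on (a) the weight is 97 less the opposing 36 gives net 61, which does reach 55, so (a) meets the standard; on (b) the weight is 64, ≥ 55, so (b) meets the standard.
  Stage I.1 carried; the burden shifts to the lender.
At Stage I.2 the lender must meet the balance of probabilities (weight is at least 55): on (c) the weight is 66, ≥ 55, so (c) meets the standard; on (d) the weight is 66 less the opposing 13 gives net 53, < 55, so (d) does not meet the standard.
  Not every element is met, so the lender fails to carry Stage I.2.
So the borrower prevails on this issue.
— Issue II —
Stage II.1 — burden on borrower; standard: a preponderance (weight is at least 49).
    (g): 58 ≥ 49 [met]
  All elements met. The burden passes to the lender.
Stage II.2 — burden on lender; standard: a preponderance (weight is at least 49).
    (h): 47 − 9 = 38 < 49 [not met]
  Stage II.2 not carried; the lender fails its burden.
The borrower prevails on this issue.
Per-issue: Issue I → borrower; Issue II → borrower. The borrower must prevail on every issue; overall, the borrower prevails.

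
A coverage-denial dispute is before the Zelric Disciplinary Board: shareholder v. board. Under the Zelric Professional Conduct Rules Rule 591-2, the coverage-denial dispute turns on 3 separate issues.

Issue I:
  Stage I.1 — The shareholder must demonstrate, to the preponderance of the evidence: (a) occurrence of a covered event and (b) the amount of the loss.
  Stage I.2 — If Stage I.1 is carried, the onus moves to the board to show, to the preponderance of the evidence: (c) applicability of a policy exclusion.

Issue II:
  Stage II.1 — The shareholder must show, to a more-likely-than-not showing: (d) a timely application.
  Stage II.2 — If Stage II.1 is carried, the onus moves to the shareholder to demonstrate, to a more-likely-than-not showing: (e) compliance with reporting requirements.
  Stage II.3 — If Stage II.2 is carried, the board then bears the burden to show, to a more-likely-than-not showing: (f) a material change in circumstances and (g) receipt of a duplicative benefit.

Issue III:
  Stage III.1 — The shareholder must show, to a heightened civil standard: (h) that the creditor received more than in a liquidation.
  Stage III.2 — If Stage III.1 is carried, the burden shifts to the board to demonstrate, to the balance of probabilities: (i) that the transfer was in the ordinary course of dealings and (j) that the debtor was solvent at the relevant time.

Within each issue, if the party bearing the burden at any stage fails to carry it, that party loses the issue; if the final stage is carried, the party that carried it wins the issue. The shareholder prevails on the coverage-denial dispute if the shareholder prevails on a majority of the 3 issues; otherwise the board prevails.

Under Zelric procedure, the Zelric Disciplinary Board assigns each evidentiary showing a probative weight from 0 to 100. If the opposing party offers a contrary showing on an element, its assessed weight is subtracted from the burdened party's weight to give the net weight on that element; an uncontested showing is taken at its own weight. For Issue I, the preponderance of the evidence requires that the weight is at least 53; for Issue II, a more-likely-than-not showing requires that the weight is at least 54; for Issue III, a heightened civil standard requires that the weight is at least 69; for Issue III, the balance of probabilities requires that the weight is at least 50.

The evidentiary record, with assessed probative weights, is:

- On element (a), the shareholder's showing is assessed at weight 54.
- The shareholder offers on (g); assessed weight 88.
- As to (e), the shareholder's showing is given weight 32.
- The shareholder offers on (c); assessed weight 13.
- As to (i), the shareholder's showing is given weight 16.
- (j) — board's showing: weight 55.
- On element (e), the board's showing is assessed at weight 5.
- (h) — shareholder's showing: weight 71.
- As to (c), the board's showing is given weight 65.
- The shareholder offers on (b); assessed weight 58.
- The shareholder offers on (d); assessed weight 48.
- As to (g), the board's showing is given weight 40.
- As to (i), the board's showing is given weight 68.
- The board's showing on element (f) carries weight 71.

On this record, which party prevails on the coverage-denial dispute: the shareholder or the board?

— Issue I —
Stage I.1 — burden on shareholder; standard: the preponderance of the evidence (weight is at least 53).
    (a): 54 ≥ 53 [met]
    (b): 58 ≥ 53 [met]
  Stage I.1 is satisfied; the onus moves to the board.
Stage I.2 — burden on board; standard: the preponderance of the evidence (weight is at least 53).
    (c): 65 − 13 = 52 < 53 [not met]
  Stage I.2 not carried; the board fails its burden.
The analysis ends at Stage I.2; the shareholder prevails on this issue.
— Issue II —
Stage II.1 — burden on shareholder; standard: a more-likely-than-not showing (weight is at least 54).
    (d): 48 < 54 [not met]
  The shareholder does not carry Stage II.1.
The analysis ends at Stage II.1; the board prevails on this issue.
— Issue III —
At Stage III.1 the shareholder must meet a heightened civil standard (weight is at least 69): on (h) the weight is 71, ≥ 69, so (h) meets the standard.
  The shareholder carries Stage III.1; the board now bears the burden.
At Stage III.2 the board must meet the balance of probabilities (weight is at least 50): on (i) the weight is 68 less the opposing 16 gives net 52, which does reach 50, so (i) meets the standard; on (j) the weight is 55, ≥ 50, so (j) meets the standard.
  The board carries the last stage.
With every stage satisfied, the board prevails on this issue.
Per-issue: Issue I → shareholder; Issue II → board; Issue III → board. The shareholder must prevail on a majority of issues; overall, the board prevails.

board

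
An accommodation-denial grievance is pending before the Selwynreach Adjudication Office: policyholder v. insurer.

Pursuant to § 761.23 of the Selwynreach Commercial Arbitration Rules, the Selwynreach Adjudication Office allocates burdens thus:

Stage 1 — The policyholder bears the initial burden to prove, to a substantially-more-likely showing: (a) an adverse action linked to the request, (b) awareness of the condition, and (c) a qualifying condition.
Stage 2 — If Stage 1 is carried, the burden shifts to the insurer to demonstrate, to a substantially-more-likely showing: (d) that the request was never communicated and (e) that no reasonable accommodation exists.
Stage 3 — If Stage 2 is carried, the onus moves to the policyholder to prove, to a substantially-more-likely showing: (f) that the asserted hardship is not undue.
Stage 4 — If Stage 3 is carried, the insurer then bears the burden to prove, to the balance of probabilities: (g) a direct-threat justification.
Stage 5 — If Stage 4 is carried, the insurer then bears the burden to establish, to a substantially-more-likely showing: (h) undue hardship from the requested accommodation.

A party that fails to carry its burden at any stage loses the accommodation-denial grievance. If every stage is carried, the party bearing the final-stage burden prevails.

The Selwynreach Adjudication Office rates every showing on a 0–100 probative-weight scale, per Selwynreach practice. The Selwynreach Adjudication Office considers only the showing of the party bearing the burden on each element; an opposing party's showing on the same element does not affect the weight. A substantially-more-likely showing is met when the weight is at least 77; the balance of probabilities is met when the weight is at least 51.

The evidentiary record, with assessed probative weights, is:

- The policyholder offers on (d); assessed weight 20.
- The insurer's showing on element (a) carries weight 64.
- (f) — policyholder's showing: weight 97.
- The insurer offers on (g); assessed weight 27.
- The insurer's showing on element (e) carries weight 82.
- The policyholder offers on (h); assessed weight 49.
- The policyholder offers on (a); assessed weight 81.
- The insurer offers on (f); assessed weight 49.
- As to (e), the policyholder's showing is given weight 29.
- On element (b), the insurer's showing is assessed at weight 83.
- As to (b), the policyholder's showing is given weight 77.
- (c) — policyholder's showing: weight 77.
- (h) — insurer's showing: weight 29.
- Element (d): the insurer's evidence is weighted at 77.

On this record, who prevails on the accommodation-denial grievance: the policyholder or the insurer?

policyholder

Stage 1 — burden on policyholder; standard: a substantially-more-likely showing (weight is at least 77).
    (a): 81 (insurer's 64 disregarded) ≥ 77 [met]
    (b): 77 (insurer's 83 disregarded) ≥ 77 [met]
    (c): 77 ≥ 77 [met]
  All elements met. The burden passes to the insurer.
Stage 2 — burden on insurer; standard: a substantially-more-likely showing (weight is at least 77).
    (d): 77 (policyholder's 20 disregarded) ≥ 77 [met]
    (e): 82 (policyholder's 29 disregarded) ≥ 77 [met]
  All elements met. The burden passes to the policyholder.
Stage 3 — burden on policyholder; standard: a substantially-more-likely showing (weight is at least 77).
    (f): 97 (insurer's 49 disregarded) ≥ 77 [met]
  The policyholder carries Stage 3; the insurer now bears the burden.
Stage 4 — burden on insurer; standard: the balance of probabilities (weight is at least 51).
    (g): 27 < 51 [not met]
  Not every element is met, so the insurer fails to carry Stage 4.
The analysis ends at Stage 4; the policyholder prevails.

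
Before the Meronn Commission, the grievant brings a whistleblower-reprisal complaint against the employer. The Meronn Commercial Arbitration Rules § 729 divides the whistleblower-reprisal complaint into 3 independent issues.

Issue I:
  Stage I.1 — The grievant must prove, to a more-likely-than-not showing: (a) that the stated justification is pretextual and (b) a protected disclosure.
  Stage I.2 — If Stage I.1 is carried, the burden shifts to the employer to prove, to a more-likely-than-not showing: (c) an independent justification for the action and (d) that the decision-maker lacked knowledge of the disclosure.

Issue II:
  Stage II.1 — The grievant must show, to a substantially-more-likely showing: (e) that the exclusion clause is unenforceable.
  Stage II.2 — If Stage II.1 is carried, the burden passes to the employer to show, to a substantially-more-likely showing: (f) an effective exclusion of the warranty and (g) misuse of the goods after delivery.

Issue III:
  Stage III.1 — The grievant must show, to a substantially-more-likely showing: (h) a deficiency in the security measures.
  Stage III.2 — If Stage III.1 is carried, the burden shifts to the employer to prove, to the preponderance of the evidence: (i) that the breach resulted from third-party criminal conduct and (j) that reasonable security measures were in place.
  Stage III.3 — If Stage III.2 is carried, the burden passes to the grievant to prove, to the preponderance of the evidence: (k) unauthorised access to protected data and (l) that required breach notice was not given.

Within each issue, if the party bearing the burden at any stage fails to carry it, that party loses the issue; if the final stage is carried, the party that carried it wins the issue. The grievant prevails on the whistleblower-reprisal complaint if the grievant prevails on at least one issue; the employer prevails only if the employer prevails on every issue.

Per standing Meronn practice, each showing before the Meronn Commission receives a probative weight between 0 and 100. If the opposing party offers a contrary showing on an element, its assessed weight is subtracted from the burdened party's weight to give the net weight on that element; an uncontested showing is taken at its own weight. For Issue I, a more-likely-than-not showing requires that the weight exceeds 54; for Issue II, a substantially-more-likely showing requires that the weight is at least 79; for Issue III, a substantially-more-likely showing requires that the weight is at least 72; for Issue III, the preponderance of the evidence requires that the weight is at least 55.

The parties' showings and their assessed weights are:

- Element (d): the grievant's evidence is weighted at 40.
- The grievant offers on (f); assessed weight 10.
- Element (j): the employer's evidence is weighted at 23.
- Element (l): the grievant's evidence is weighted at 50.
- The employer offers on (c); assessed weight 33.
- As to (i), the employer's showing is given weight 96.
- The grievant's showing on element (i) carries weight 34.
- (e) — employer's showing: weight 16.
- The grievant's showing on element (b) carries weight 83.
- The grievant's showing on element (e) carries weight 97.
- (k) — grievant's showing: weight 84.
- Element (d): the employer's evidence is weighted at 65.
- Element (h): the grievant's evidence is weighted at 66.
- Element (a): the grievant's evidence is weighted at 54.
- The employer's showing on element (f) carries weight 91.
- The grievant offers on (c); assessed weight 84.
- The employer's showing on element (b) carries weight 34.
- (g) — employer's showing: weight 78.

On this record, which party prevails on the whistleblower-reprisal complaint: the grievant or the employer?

grievant

— Issue I —
Stage I.1 (grievant, a more-likely-than-not showing, weight exceeds 54): (a) 54 ≤ 54 — fails; (b) net 83−34=49 ≤ 54 — fails.
  Not every element is met, so the grievant fails to carry Stage I.1.
The analysis ends at Stage I.1; the employer prevails on this issue.
— Issue II —
Stage II.1 (grievant, a substantially-more-likely showing, weight is at least 79): (e) net 97−16=81 ≥ 79 — meets.
  Stage II.1 is satisfied; the onus moves to the employer.
Stage II.2 (employer, a substantially-more-likely showing, weight is at least 79): (f) net 91−10=81 ≥ 79 — meets; (g) 78 < 79 — fails.
  Stage II.2 not carried; the employer fails its burden.
The analysis ends at Stage II.2; the grievant prevails on this issue.
— Issue III —
Stage III.1 (grievant, a substantially-more-likely showing, weight is at least 72): (h) 66 < 72 — fails.
  The grievant does not carry Stage III.1.
The employer prevails on this issue.
Per-issue: Issue I → employer; Issue II → grievant; Issue III → employer. The grievant must prevail on at least one issue; overall, the grievant prevails.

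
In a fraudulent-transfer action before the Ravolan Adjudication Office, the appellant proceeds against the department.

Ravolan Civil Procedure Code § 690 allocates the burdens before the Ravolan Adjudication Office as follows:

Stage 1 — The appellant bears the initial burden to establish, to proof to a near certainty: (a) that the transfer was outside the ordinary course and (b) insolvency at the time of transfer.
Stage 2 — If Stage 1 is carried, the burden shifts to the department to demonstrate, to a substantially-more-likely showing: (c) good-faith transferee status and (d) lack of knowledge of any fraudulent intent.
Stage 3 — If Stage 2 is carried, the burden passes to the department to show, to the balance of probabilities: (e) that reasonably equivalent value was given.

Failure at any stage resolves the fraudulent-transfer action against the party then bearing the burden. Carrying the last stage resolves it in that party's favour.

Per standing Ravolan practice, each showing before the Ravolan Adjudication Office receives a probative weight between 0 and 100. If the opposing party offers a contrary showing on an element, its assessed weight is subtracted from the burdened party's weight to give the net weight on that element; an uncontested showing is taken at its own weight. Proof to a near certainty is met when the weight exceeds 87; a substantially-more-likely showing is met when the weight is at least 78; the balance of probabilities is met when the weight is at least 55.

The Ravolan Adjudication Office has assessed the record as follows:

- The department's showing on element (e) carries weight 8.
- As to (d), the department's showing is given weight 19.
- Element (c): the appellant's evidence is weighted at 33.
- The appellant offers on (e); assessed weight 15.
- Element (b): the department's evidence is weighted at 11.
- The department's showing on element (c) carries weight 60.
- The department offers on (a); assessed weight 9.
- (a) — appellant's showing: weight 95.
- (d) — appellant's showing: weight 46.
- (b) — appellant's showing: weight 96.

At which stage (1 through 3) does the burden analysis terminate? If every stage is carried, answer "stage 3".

stage 1

Stage 1 — burden on appellant; standard: proof to a near certainty (weight exceeds 87).
    (a): 95 − 9 = 86 ≤ 87 [not met]
    (b): 96 − 11 = 85 ≤ 87 [not met]
  Stage 1 not carried; the appellant fails its burden.
The analysis ends at Stage 1; the department prevails.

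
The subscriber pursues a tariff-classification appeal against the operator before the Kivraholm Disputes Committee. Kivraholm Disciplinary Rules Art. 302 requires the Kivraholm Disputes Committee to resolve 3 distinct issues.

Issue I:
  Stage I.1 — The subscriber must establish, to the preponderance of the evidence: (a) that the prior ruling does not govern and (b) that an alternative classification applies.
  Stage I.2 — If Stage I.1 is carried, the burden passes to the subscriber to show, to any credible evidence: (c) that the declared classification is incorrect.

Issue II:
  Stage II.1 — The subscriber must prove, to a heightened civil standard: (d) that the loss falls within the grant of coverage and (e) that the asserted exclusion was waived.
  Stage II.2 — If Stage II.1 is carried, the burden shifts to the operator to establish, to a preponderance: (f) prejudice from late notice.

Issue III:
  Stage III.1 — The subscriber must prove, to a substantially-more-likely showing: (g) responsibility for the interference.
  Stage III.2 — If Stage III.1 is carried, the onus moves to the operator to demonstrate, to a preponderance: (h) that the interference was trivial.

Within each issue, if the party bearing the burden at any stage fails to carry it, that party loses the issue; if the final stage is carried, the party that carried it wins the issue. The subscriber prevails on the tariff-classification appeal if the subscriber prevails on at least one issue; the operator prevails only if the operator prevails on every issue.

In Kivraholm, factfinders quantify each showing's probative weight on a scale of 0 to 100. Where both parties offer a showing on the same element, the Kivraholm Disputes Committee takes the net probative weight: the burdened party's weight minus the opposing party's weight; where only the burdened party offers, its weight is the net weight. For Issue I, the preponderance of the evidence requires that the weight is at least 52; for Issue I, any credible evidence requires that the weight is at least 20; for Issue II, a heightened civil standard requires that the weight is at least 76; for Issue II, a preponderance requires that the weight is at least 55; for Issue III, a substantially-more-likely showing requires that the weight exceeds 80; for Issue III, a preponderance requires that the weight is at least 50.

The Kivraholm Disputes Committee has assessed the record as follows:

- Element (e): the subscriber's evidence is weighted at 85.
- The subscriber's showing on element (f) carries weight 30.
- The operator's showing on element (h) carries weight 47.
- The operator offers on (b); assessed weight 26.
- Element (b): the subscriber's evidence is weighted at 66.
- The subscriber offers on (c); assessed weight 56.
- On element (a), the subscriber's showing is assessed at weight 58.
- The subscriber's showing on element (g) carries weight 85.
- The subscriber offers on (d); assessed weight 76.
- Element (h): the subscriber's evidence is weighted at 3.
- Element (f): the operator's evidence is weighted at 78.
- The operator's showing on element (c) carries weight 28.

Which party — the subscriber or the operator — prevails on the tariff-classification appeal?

— Issue I —
Stage I.1 (subscriber, the preponderance of the evidence, weight is at least 52): (a) 58 ≥ 52 — meets; (b) net 66−26=40 < 52 — fails.
  Not every element is met, so the subscriber fails to carry Stage I.1.
The operator prevails on this issue.
— Issue II —
Stage II.1 (subscriber, a heightened civil standard, weight is at least 76): (d) 76 ≥ 76 — meets; (e) 85 ≥ 76 — meets.
  Stage II.1 is satisfied; the onus moves to the operator.
Stage II.2 (operator, a preponderance, weight is at least 55): (f) net 78−30=48 < 55 — fails.
  Not every element is met, so the operator fails to carry Stage II.2.
The analysis ends at Stage II.2; the subscriber prevails on this issue.
— Issue III —
Stage III.1 (subscriber, a substantially-more-likely showing, weight exceeds 80): (g) 85 > 80 — meets.
  Stage III.1 is satisfied; the onus moves to the operator.
Stage III.2 (operator, a preponderance, weight is at least 50): (h) net 47−3=44 < 50 — fails.
  The operator does not carry Stage III.2.
The subscriber prevails on this issue.
Per-issue: Issue I → operator; Issue II → subscriber; Issue III → subscriber. The subscriber must prevail on at least one issue; overall, the subscriber prevails.

subscriber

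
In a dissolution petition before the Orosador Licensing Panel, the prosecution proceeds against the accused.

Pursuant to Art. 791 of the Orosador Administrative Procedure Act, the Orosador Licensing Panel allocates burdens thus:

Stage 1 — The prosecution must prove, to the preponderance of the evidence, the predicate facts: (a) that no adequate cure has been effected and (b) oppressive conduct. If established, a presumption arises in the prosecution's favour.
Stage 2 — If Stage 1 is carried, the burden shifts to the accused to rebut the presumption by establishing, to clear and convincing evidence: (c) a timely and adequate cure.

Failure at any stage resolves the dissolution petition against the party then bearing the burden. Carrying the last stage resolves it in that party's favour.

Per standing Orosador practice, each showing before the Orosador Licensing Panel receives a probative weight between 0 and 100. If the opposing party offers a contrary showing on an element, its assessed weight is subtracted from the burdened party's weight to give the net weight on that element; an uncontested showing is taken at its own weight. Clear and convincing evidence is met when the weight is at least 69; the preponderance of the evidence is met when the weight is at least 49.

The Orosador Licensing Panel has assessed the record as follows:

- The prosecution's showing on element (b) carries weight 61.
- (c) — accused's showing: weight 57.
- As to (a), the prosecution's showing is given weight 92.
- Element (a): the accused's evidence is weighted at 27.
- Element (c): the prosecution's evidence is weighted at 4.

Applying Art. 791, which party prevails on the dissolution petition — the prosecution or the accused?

prosecution

Stage 1 (prosecution, the preponderance of the evidence, weight is at least 49): (a) net 92−27=65 ≥ 49 — meets; (b) 61 ≥ 49 — meets.
  Stage 1 carried; the burden shifts to the accused.
Stage 2 (accused, clear and convincing evidence, weight is at least 69): (c) net 57−4=53 < 69 — fails.
  Not every element is met, so the accused fails to carry Stage 2.
The prosecution prevails.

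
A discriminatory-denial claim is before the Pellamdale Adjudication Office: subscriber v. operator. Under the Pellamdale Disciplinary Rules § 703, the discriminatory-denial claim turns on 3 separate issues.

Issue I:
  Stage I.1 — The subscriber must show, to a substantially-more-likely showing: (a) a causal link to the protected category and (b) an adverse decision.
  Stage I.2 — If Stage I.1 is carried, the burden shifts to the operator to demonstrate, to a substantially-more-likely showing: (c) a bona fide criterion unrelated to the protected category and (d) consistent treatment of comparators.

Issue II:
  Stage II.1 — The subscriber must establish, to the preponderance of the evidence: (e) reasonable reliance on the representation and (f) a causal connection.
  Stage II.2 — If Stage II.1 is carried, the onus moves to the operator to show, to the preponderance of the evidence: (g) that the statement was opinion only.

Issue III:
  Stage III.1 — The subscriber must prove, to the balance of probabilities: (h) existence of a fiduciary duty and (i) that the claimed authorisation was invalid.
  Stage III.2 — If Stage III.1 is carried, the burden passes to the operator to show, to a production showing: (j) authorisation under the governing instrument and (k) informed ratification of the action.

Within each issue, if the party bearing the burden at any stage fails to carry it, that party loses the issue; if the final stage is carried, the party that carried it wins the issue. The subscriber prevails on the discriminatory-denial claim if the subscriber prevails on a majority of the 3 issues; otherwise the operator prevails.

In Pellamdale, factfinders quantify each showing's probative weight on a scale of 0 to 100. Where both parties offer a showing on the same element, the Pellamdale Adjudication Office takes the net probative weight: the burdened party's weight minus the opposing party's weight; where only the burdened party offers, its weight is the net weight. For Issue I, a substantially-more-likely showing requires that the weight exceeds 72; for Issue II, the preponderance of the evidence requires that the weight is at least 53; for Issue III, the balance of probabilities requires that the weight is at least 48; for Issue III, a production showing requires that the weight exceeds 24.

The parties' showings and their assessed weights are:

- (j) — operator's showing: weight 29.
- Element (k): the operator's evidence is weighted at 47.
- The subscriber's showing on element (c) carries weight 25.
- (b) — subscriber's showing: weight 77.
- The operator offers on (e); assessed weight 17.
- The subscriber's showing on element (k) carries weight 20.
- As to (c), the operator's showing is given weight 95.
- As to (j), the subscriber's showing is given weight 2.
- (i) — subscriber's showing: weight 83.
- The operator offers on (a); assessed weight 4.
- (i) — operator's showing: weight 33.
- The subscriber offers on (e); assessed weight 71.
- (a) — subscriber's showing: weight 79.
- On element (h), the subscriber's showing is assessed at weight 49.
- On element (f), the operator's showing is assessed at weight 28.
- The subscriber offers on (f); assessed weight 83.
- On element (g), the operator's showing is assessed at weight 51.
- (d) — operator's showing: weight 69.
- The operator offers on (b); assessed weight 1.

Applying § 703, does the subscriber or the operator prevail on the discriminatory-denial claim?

subscriber

— Issue I —
Stage I.1 (subscriber, a substantially-more-likely showing, weight exceeds 72): (a) net 79−4=75 > 72 — meets; (b) net 77−1=76 > 72 — meets.
  Stage I.1 carried; the burden shifts to the operator.
Stage I.2 (operator, a substantially-more-likely showing, weight exceeds 72): (c) net 95−25=70 ≤ 72 — fails; (d) 69 ≤ 72 — fails.
  Stage I.2 not carried; the operator fails its burden.
The analysis ends at Stage I.2; the subscriber prevails on this issue.
— Issue II —
Stage II.1 — burden on subscriber; standard: the preponderance of the evidence (weight is at least 53).
    (e): 71 − 17 = 54 ≥ 53 [met]
    (f): 83 − 28 = 55 ≥ 53 [met]
  The subscriber carries Stage II.1; the operator now bears the burden.
Stage II.2 — burden on operator; standard: the preponderance of the evidence (weight is at least 53).
    (g): 51 < 53 [not met]
  Stage II.2 not carried; the operator fails its burden.
The subscriber prevails on this issue.
— Issue III —
At Stage III.1 the subscriber must meet the balance of probabilities (weight is at least 48): on (h) the weight is 49, which does reach 48, so (h) meets the standard; on (i) the weight is 83 less the opposing 33 gives net 50, ≥ 48, so (i) meets the standard.
  Stage III.1 is satisfied; the onus moves to the operator.
At Stage III.2 the operator must meet a production showing (weight exceeds 24): on (j) the weight is 29 less the opposing 2 gives net 27, > 24, so (j) meets the standard; on (k) the weight is 47 less the opposing 20 gives net 27, which does exceed 24, so (k) meets the standard.
  Stage III.2 carried; the final stage is satisfied.
With every stage satisfied, the operator prevails on this issue.
Per-issue: Issue I → subscriber; Issue II → subscriber; Issue III → operator. The subscriber must prevail on a majority of issues; overall, the subscriber prevails.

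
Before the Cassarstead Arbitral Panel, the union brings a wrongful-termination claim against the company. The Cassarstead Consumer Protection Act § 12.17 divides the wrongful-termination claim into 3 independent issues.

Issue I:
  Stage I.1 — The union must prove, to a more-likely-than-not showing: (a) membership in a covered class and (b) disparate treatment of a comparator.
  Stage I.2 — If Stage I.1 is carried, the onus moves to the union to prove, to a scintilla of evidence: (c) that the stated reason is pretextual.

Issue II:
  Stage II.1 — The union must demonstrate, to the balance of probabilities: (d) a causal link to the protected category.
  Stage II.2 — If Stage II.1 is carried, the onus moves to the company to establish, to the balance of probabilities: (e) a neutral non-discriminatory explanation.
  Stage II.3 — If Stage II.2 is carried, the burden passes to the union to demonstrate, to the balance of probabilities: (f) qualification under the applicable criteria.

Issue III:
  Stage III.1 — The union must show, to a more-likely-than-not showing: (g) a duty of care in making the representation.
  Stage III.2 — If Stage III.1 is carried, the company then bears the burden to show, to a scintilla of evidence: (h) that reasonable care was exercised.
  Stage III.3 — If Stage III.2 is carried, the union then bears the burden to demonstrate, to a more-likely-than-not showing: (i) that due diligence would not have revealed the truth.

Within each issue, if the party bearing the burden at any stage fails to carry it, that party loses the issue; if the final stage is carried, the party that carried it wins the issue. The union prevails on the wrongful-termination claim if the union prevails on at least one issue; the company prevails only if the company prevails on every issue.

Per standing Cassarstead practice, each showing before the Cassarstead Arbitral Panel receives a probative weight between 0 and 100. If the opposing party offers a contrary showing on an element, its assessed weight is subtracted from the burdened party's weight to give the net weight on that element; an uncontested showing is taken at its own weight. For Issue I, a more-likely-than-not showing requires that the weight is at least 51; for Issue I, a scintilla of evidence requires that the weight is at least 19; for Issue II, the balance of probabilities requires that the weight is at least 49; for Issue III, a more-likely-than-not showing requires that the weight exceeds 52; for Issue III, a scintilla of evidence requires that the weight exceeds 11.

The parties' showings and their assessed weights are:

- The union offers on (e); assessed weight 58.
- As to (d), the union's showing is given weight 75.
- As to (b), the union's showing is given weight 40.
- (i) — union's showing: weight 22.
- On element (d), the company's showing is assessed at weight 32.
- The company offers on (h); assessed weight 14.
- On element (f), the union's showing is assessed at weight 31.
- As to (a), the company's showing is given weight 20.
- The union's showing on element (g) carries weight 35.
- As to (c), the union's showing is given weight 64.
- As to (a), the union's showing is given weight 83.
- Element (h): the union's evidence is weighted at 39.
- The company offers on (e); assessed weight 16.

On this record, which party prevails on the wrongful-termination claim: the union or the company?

company

— Issue I —
Stage I.1 — burden on union; standard: a more-likely-than-not showing (weight is at least 51).
    (a): 83 − 20 = 63 ≥ 51 [met]
    (b): 40 < 51 [not met]
  The union does not carry Stage I.1.
The analysis ends at Stage I.1; the company prevails on this issue.
— Issue II —
Stage II.1 (union, the balance of probabilities, weight is at least 49): (d) net 75−32=43 < 49 — fails.
  The union does not carry Stage II.1.
The analysis ends at Stage II.1; the company prevails on this issue.
— Issue III —
At Stage III.1 the union must meet a more-likely-than-not showing (weight exceeds 52): on (g) the weight is 35, which does not exceed 52, so (g) does not meet the standard.
  Not every element is met, so the union fails to carry Stage III.1.
The analysis ends at Stage III.1; the company prevails on this issue.
Per-issue: Issue I → company; Issue II → company; Issue III → company. The union must prevail on at least one issue; overall, the company prevails.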